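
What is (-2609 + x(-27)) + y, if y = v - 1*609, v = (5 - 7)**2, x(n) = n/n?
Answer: -3213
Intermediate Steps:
x(n) = 1
v = 4 (v = (-2)**2 = 4)
y = -605 (y = 4 - 1*609 = 4 - 609 = -605)
(-2609 + x(-27)) + y = (-2609 + 1) - 605 = -2608 - 605 = -3213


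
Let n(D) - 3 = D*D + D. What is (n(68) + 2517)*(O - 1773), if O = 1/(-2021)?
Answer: -25842283608/2021 ≈ -1.2787e+7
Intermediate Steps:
n(D) = 3 + D + D² (n(D) = 3 + (D*D + D) = 3 + (D² + D) = 3 + (D + D²) = 3 + D + D²)
O = -1/2021 ≈ -0.00049480
(n(68) + 2517)*(O - 1773) = ((3 + 68 + 68²) + 2517)*(-1/2021 - 1773) = ((3 + 68 + 4624) + 2517)*(-3583234/2021) = (4695 + 2517)*(-3583234/2021) = 7212*(-3583234/2021) = -25842283608/2021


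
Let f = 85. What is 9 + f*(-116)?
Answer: -9851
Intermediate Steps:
9 + f*(-116) = 9 + 85*(-116) = 9 - 9860 = -9851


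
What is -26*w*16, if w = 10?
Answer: -4160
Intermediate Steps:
-26*w*16 = -26*10*16 = -260*16 = -4160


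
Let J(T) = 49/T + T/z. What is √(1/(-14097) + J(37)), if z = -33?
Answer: √542476055/51689 ≈ 0.45060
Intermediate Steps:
J(T) = 49/T - T/33 (J(T) = 49/T + T/(-33) = 49/T + T*(-1/33) = 49/T - T/33)
√(1/(-14097) + J(37)) = √(1/(-14097) + (49/37 - 1/33*37)) = √(-1/14097 + (49*(1/37) - 37/33)) = √(-1/14097 + (49/37 - 37/33)) = √(-1/14097 + 248/1221) = √(10495/51689) = √542476055/51689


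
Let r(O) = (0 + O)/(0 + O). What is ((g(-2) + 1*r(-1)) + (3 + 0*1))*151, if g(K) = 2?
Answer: 906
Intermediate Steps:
r(O) = 1 (r(O) = O/O = 1)
((g(-2) + 1*r(-1)) + (3 + 0*1))*151 = ((2 + 1*1) + (3 + 0*1))*151 = ((2 + 1) + (3 + 0))*151 = (3 + 3)*151 = 6*151 = 906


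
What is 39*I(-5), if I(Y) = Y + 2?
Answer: -117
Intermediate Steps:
I(Y) = 2 + Y
39*I(-5) = 39*(2 - 5) = 39*(-3) = -117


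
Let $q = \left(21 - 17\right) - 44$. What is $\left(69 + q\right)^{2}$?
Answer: $841$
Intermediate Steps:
$q = -40$ ($q = 4 - 44 = -40$)
$\left(69 + q\right)^{2} = \left(69 - 40\right)^{2} = 29^{2} = 841$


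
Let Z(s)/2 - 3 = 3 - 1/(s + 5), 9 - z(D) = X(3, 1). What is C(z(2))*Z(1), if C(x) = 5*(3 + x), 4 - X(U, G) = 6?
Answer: 2450/3 ≈ 816.67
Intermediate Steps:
X(U, G) = -2 (X(U, G) = 4 - 1*6 = 4 - 6 = -2)
z(D) = 11 (z(D) = 9 - 1*(-2) = 9 + 2 = 11)
C(x) = 15 + 5*x
Z(s) = 12 - 2/(5 + s) (Z(s) = 6 + 2*(3 - 1/(s + 5)) = 6 + 2*(3 - 1/(5 + s)) = 6 + (6 - 2/(5 + s)) = 12 - 2/(5 + s))
C(z(2))*Z(1) = (15 + 5*11)*(2*(29 + 6*1)/(5 + 1)) = (15 + 55)*(2*(29 + 6)/6) = 70*(2*(⅙)*35) = 70*(35/3) = 2450/3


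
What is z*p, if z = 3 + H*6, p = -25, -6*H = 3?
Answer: 0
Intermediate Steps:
H = -½ (H = -⅙*3 = -½ ≈ -0.50000)
z = 0 (z = 3 - ½*6 = 3 - 3 = 0)
z*p = 0*(-25) = 0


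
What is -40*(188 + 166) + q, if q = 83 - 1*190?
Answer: -14267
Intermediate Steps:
q = -107 (q = 83 - 190 = -107)
-40*(188 + 166) + q = -40*(188 + 166) - 107 = -40*354 - 107 = -14160 - 107 = -14267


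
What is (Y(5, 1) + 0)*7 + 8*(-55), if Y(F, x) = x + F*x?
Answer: -398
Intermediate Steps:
(Y(5, 1) + 0)*7 + 8*(-55) = (1*(1 + 5) + 0)*7 + 8*(-55) = (1*6 + 0)*7 - 440 = (6 + 0)*7 - 440 = 6*7 - 440 = 42 - 440 = -398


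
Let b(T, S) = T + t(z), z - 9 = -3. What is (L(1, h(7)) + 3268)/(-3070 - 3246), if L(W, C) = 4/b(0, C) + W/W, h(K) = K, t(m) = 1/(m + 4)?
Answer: -3309/6316 ≈ -0.52391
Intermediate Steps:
z = 6 (z = 9 - 3 = 6)
t(m) = 1/(4 + m)
b(T, S) = ⅒ + T (b(T, S) = T + 1/(4 + 6) = T + 1/10 = T + ⅒ = ⅒ + T)
L(W, C) = 41 (L(W, C) = 4/(⅒ + 0) + W/W = 4/(⅒) + 1 = 4*10 + 1 = 40 + 1 = 41)
(L(1, h(7)) + 3268)/(-3070 - 3246) = (41 + 3268)/(-3070 - 3246) = 3309/(-6316) = 3309*(-1/6316) = -3309/6316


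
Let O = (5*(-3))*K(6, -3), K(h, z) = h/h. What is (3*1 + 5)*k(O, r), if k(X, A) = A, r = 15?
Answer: 120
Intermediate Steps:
K(h, z) = 1
O = -15 (O = (5*(-3))*1 = -15*1 = -15)
(3*1 + 5)*k(O, r) = (3*1 + 5)*15 = (3 + 5)*15 = 8*15 = 120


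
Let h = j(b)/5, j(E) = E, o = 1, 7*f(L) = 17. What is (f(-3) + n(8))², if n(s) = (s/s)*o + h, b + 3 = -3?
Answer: 6084/1225 ≈ 4.9665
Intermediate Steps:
b = -6 (b = -3 - 3 = -6)
f(L) = 17/7 (f(L) = (⅐)*17 = 17/7)
h = -6/5 ≈ -1.2000
n(s) = -⅕ (n(s) = (s/s)*1 - 6/5 = 1*1 - 6/5 = 1 - 6/5 = -⅕)
(f(-3) + n(8))² = (17/7 - ⅕)² = (78/35)² = 6084/1225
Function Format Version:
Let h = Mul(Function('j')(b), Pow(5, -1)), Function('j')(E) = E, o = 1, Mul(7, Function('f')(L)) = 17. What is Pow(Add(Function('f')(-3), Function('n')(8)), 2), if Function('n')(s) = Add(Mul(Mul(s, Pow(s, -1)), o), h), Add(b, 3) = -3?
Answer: Rational(6084, 1225) ≈ 4.9665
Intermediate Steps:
b = -6 (b = Add(-3, -3) = -6)
Function('f')(L) = Rational(17, 7) (Function('f')(L) = Mul(Rational(1, 7), 17) = Rational(17, 7))
h = Rational(-6, 5) (h = Mul(-6, Pow(5, -1)) = Mul(-6, Rational(1, 5)) = Rational(-6, 5) ≈ -1.2000)
Function('n')(s) = Rational(-1, 5) (Function('n')(s) = Add(Mul(Mul(s, Pow(s, -1)), 1), Rational(-6, 5)) = Add(Mul(1, 1), Rational(-6, 5)) = Add(1, Rational(-6, 5)) = Rational(-1, 5))
Pow(Add(Function('f')(-3), Function('n')(8)), 2) = Pow(Add(Rational(17, 7), Rational(-1, 5)), 2) = Pow(Rational(78, 35), 2) = Rational(6084, 1225)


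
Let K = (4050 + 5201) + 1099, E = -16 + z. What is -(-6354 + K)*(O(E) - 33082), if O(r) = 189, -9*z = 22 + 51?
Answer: 131440428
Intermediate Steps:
z = -73/9 (z = -(22 + 51)/9 = -⅑*73 = -73/9 ≈ -8.1111)
E = -217/9 (E = -16 - 73/9 = -217/9 ≈ -24.111)
K = 10350 (K = 9251 + 1099 = 10350)
-(-6354 + K)*(O(E) - 33082) = -(-6354 + 10350)*(189 - 33082) = -3996*(-32893) = -1*(-131440428) = 131440428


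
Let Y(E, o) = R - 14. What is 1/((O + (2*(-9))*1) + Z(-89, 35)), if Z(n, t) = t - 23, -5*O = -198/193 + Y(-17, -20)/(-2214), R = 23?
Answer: -237390/1375439 ≈ -0.17259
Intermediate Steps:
Y(E, o) = 9 (Y(E, o) = 23 - 14 = 9)
O = 48901/237390 (O = -(-198/193 + 9/(-2214))/5 = -(-198*1/193 + 9*(-1/2214))/5 = -(-198/193 - 1/246)/5 = -⅕*(-48901/47478) = 48901/237390 ≈ 0.20599)
Z(n, t) = -23 + t
1/((O + (2*(-9))*1) + Z(-89, 35)) = 1/((48901/237390 + (2*(-9))*1) + (-23 + 35)) = 1/((48901/237390 - 18*1) + 12) = 1/((48901/237390 - 18) + 12) = 1/(-4224119/237390 + 12) = 1/(-1375439/237390) = -237390/1375439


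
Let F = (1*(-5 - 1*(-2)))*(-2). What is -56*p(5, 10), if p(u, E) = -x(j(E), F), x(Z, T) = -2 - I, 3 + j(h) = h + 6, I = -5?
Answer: 168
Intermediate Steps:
F = 6 (F = (1*(-5 + 2))*(-2) = (1*(-3))*(-2) = -3*(-2) = 6)
j(h) = 3 + h (j(h) = -3 + (h + 6) = -3 + (6 + h) = 3 + h)
x(Z, T) = 3 (x(Z, T) = -2 - 1*(-5) = -2 + 5 = 3)
p(u, E) = -3 (p(u, E) = -1*3 = -3)
-56*p(5, 10) = -56*(-3) = 168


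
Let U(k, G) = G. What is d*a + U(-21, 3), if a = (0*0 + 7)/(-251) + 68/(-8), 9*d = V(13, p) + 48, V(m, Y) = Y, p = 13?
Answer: -82529/1506 ≈ -54.800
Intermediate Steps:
d = 61/9 (d = (13 + 48)/9 = (⅑)*61 = 61/9 ≈ 6.7778)
a = -4281/502 (a = (0 + 7)*(-1/251) + 68*(-⅛) = 7*(-1/251) - 17/2 = -7/251 - 17/2 = -4281/502 ≈ -8.5279)
d*a + U(-21, 3) = (61/9)*(-4281/502) + 3 = -87047/1506 + 3 = -82529/1506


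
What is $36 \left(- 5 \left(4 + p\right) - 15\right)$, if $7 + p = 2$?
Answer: $-360$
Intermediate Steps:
$p = -5$ ($p = -7 + 2 = -5$)
$36 \left(- 5 \left(4 + p\right) - 15\right) = 36 \left(- 5 \left(4 - 5\right) - 15\right) = 36 \left(\left(-5\right) \left(-1\right) - 15\right) = 36 \left(5 - 15\right) = 36 \left(-10\right) = -360$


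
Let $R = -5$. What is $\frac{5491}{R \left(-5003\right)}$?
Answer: $\frac{5491}{25015} \approx 0.21951$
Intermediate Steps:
$\frac{5491}{R \left(-5003\right)} = \frac{5491}{\left(-5\right) \left(-5003\right)} = \frac{5491}{25015}$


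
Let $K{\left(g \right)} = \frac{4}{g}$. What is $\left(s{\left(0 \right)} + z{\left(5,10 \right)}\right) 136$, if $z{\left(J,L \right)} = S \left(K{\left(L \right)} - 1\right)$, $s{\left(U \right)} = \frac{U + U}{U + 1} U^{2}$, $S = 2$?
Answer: $- \frac{816}{5} \approx -163.2$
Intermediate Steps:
$s{\left(U \right)} = \frac{2 U^{3}}{1 + U}$ ($s{\left(U \right)} = \frac{2 U}{1 + U} U^{2} = \frac{2 U^{3}}{1 + U}$)
$z{\left(J,L \right)} = -2 + \frac{8}{L}$ ($z{\left(J,L \right)} = 2 \left(\frac{4}{L} - 1\right) = 2 \left(-1 + \frac{4}{L}\right) = -2 + \frac{8}{L}$)
$\left(s{\left(0 \right)} + z{\left(5,10 \right)}\right) 136 = \left(\frac{2 \cdot 0^{3}}{1 + 0} - \left(2 - \frac{8}{10}\right)\right) 136 = \left(2 \cdot 0 \cdot 1^{-1} + \left(-2 + 8 \cdot \frac{1}{10}\right)\right) 136 = \left(2 \cdot 0 \cdot 1 + \left(-2 + \frac{4}{5}\right)\right) 136 = \left(0 - \frac{6}{5}\right) 136 = \left(- \frac{6}{5}\right) 136 = - \frac{816}{5}$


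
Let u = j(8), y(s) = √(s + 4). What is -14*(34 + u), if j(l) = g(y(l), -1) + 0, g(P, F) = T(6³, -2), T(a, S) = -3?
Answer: -434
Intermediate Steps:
y(s) = √(4 + s)
g(P, F) = -3
j(l) = -3 (j(l) = -3 + 0 = -3)
u = -3
-14*(34 + u) = -14*(34 - 3) = -14*31 = -434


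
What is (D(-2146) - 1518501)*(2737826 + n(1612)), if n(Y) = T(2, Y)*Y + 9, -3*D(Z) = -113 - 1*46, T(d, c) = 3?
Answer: -4164603294608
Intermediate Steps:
D(Z) = 53 (D(Z) = -(-113 - 1*46)/3 = -(-113 - 46)/3 = -⅓*(-159) = 53)
n(Y) = 9 + 3*Y (n(Y) = 3*Y + 9 = 9 + 3*Y)
(D(-2146) - 1518501)*(2737826 + n(1612)) = (53 - 1518501)*(2737826 + (9 + 3*1612)) = -1518448*(2737826 + (9 + 4836)) = -1518448*(2737826 + 4845) = -1518448*2742671 = -4164603294608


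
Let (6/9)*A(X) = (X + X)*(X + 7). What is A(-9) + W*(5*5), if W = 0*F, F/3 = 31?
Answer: 54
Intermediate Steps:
F = 93 (F = 3*31 = 93)
W = 0 (W = 0*93 = 0)
A(X) = 3*X*(7 + X) (A(X) = 3*((X + X)*(X + 7))/2 = 3*((2*X)*(7 + X))/2 = 3*(2*X*(7 + X))/2 = 3*X*(7 + X))
A(-9) + W*(5*5) = 3*(-9)*(7 - 9) + 0*(5*5) = 3*(-9)*(-2) + 0*25 = 54 + 0 = 54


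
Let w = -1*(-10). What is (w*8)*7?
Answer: 560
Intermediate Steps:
w = 10
(w*8)*7 = (10*8)*7 = 80*7 = 560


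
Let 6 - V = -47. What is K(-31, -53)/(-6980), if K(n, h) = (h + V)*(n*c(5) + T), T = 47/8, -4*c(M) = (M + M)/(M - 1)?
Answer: 0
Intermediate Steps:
V = 53 (V = 6 - 1*(-47) = 6 + 47 = 53)
c(M) = -M/(2*(-1 + M)) (c(M) = -(M + M)/(4*(M - 1)) = -2*M/(4*(-1 + M)) = -M/(2*(-1 + M)))
T = 47/8 (T = 47*(⅛) = 47/8 ≈ 5.8750)
K(n, h) = (53 + h)*(47/8 - 5*n/8) (K(n, h) = (h + 53)*(n*(-1*5/(-2 + 2*5)) + 47/8) = (53 + h)*(n*(-1*5/(-2 + 10)) + 47/8) = (53 + h)*(n*(-1*5/8) + 47/8) = (53 + h)*(n*(-1*5*⅛) + 47/8) = (53 + h)*(n*(-5/8) + 47/8) = (53 + h)*(-5*n/8 + 47/8) = (53 + h)*(47/8 - 5*n/8))
K(-31, -53)/(-6980) = (2491/8 - 265/8*(-31) + (47/8)*(-53) - 5/8*(-53)*(-31))/(-6980) = (2491/8 + 8215/8 - 2491/8 - 8215/8)*(-1/6980) = 0*(-1/6980) = 0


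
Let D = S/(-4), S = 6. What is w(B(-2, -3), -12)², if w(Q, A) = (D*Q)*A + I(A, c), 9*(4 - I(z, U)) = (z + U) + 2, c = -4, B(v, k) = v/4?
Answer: 961/81 ≈ 11.864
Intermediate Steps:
B(v, k) = v/4 (B(v, k) = v*(¼) = v/4)
D = -3/2 (D = 6/(-4) = 6*(-¼) = -3/2 ≈ -1.5000)
I(z, U) = 34/9 - U/9 - z/9 (I(z, U) = 4 - ((z + U) + 2)/9 = 4 - ((U + z) + 2)/9 = 4 - (2 + U + z)/9 = 4 + (-2/9 - U/9 - z/9) = 34/9 - U/9 - z/9)
w(Q, A) = 38/9 - A/9 - 3*A*Q/2 (w(Q, A) = (-3*Q/2)*A + (34/9 - ⅑*(-4) - A/9) = -3*A*Q/2 + (34/9 + 4/9 - A/9) = -3*A*Q/2 + (38/9 - A/9) = 38/9 - A/9 - 3*A*Q/2)
w(B(-2, -3), -12)² = (38/9 - ⅑*(-12) - 3/2*(-12)*(¼)*(-2))² = (38/9 + 4/3 - 3/2*(-12)*(-½))² = (38/9 + 4/3 - 9)² = (-31/9)² = 961/81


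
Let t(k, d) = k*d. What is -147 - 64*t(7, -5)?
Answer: 2093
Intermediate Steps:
t(k, d) = d*k
-147 - 64*t(7, -5) = -147 - (-320)*7 = -147 - 64*(-35) = -147 + 2240 = 2093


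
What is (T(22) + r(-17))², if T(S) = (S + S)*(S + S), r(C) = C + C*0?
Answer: 3682561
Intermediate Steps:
r(C) = C (r(C) = C + 0 = C)
T(S) = 4*S² (T(S) = (2*S)*(2*S) = 4*S²)
(T(22) + r(-17))² = (4*22² - 17)² = (4*484 - 17)² = (1936 - 17)² = 1919² = 3682561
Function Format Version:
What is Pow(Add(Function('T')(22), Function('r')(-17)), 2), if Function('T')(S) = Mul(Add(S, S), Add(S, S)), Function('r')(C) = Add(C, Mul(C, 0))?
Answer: 3682561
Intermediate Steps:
Function('r')(C) = C (Function('r')(C) = Add(C, 0) = C)
Function('T')(S) = Mul(4, Pow(S, 2)) (Function('T')(S) = Mul(Mul(2, S), Mul(2, S)) = Mul(4, Pow(S, 2)))
Pow(Add(Function('T')(22), Function('r')(-17)), 2) = Pow(Add(Mul(4, Pow(22, 2)), -17), 2) = Pow(Add(Mul(4, 484), -17), 2) = Pow(Add(1936, -17), 2) = Pow(1919, 2) = 3682561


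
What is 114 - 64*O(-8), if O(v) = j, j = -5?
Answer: 434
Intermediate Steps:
O(v) = -5
114 - 64*O(-8) = 114 - 64*(-5) = 114 + 320 = 434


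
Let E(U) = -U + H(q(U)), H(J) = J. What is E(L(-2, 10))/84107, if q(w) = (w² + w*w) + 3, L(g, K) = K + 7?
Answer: 564/84107 ≈ 0.0067057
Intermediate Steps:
L(g, K) = 7 + K
q(w) = 3 + 2*w² (q(w) = (w² + w²) + 3 = 2*w² + 3 = 3 + 2*w²)
E(U) = 3 - U + 2*U² (E(U) = -U + (3 + 2*U²) = 3 - U + 2*U²)
E(L(-2, 10))/84107 = (3 - (7 + 10) + 2*(7 + 10)²)/84107 = (3 - 1*17 + 2*17²)*(1/84107) = (3 - 17 + 2*289)*(1/84107) = (3 - 17 + 578)*(1/84107) = 564*(1/84107) = 564/84107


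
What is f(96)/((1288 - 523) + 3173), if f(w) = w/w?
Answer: 1/3938 ≈ 0.00025394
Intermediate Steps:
f(w) = 1
f(96)/((1288 - 523) + 3173) = 1/((1288 - 523) + 3173) = 1/(765 + 3173) = 1/3938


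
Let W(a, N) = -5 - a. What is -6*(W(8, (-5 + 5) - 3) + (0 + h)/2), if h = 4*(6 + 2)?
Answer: -18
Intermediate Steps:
h = 32 (h = 4*8 = 32)
-6*(W(8, (-5 + 5) - 3) + (0 + h)/2) = -6*((-5 - 1*8) + (0 + 32)/2) = -6*((-5 - 8) + 32*(1/2)) = -6*(-13 + 16) = -6*3 = -18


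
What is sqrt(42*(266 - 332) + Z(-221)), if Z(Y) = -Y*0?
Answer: 6*I*sqrt(77) ≈ 52.65*I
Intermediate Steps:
Z(Y) = 0
sqrt(42*(266 - 332) + Z(-221)) = sqrt(42*(266 - 332) + 0) = sqrt(42*(-66) + 0) = sqrt(-2772 + 0) = sqrt(-2772) = 6*I*sqrt(77)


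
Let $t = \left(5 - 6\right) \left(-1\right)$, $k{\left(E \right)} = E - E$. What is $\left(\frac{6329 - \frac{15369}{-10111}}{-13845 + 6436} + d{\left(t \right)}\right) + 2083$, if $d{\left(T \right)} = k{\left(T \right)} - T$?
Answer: $\frac{155903606830}{74912399} \approx 2081.1$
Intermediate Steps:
$k{\left(E \right)} = 0$
$t = 1$ ($t = \left(-1\right) \left(-1\right) = 1$)
$d{\left(T \right)} = - T$ ($d{\left(T \right)} = 0 - T = - T$)
$\left(\frac{6329 - \frac{15369}{-10111}}{-13845 + 6436} + d{\left(t \right)}\right) + 2083 = \left(\frac{6329 - \frac{15369}{-10111}}{-13845 + 6436} - 1\right) + 2083 = \left(\frac{6329 - - \frac{15369}{10111}}{-7409} - 1\right) + 2083 = \left(\left(6329 + \frac{15369}{10111}\right) \left(- \frac{1}{7409}\right) - 1\right) + 2083 = \left(\frac{64007888}{10111} \left(- \frac{1}{7409}\right) - 1\right) + 2083 = \left(- \frac{64007888}{74912399} - 1\right) + 2083 = - \frac{138920287}{74912399} + 2083 = \frac{155903606830}{74912399}$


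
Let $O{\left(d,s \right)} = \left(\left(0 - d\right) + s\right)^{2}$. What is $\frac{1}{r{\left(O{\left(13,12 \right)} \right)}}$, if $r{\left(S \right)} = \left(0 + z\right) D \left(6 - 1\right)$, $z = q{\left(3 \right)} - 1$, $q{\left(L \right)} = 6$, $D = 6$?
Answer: $\frac{1}{150} \approx 0.0066667$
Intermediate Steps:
$z = 5$ ($z = 6 - 1 = 5$)
$O{\left(d,s \right)} = \left(s - d\right)^{2}$ ($O{\left(d,s \right)} = \left(- d + s\right)^{2} = \left(s - d\right)^{2}$)
$r{\left(S \right)} = 150$ ($r{\left(S \right)} = \left(0 + 5\right) 6 \left(6 - 1\right) = 5 \cdot 6 \cdot 5 = 5 \cdot 30 = 150$)
$\frac{1}{r{\left(O{\left(13,12 \right)} \right)}} = \frac{1}{150}$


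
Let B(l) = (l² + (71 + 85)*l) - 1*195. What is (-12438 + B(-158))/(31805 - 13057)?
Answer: -113/172 ≈ -0.65698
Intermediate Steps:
B(l) = -195 + l² + 156*l (B(l) = (l² + 156*l) - 195 = -195 + l² + 156*l)
(-12438 + B(-158))/(31805 - 13057) = (-12438 + (-195 + (-158)² + 156*(-158)))/(31805 - 13057) = (-12438 + (-195 + 24964 - 24648))/18748 = (-12438 + 121)*(1/18748) = -12317*1/18748 = -113/172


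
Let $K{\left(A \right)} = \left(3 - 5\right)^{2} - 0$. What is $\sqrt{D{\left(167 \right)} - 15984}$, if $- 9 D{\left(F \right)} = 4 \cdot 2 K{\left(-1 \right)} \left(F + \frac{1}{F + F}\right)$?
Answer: $\frac{8 i \sqrt{65016273}}{501} \approx 128.75 i$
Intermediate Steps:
$K{\left(A \right)} = 4$ ($K{\left(A \right)} = \left(-2\right)^{2} + 0 = 4 + 0 = 4$)
$D{\left(F \right)} = - \frac{32 F}{9} - \frac{16}{9 F}$ ($D{\left(F \right)} = - \frac{4 \cdot 2 \cdot 4 \left(F + \frac{1}{F + F}\right)}{9} = - \frac{8 \cdot 4 \left(F + \frac{1}{2 F}\right)}{9} = - \frac{8 \left(\frac{2}{F} + 4 F\right)}{9} = - \frac{\frac{16}{F} + 32 F}{9} = - \frac{32 F}{9} - \frac{16}{9 F}$)
$\sqrt{D{\left(167 \right)} - 15984} = \sqrt{\frac{16 \left(-1 - 2 \cdot 167^{2}\right)}{9 \cdot 167} - 15984} = \sqrt{\frac{16}{9} \cdot \frac{1}{167} \left(-1 - 55778\right) - 15984} = \sqrt{\frac{16}{9} \cdot \frac{1}{167} \left(-55779\right) - 15984} = \sqrt{- \frac{297488}{501} - 15984} = \sqrt{- \frac{8305472}{501}} = \frac{8 i \sqrt{65016273}}{501}$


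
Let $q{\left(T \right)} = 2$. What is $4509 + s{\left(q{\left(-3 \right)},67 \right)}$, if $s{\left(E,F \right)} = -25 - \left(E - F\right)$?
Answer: $4549$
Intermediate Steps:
$s{\left(E,F \right)} = -25 + F - E$
$4509 + s{\left(q{\left(-3 \right)},67 \right)} = 4509 - -40 = 4509 + 40 = 4549$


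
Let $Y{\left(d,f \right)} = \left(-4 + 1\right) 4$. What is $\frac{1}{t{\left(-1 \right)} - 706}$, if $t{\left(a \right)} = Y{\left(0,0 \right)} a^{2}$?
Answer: $- \frac{1}{718} \approx -0.0013928$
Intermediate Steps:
$Y{\left(d,f \right)} = -12$ ($Y{\left(d,f \right)} = \left(-3\right) 4 = -12$)
$t{\left(a \right)} = - 12 a^{2}$
$\frac{1}{t{\left(-1 \right)} - 706} = \frac{1}{- 12 \left(-1\right)^{2} - 706} = \frac{1}{\left(-12\right) 1 - 706} = \frac{1}{-12 - 706} = \frac{1}{-718} = - \frac{1}{718}$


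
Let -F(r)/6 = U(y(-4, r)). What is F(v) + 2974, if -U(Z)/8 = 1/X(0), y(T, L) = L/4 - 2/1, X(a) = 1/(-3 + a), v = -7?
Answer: 2830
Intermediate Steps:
y(T, L) = -2 + L/4 (y(T, L) = L*(1/4) - 2*1 = L/4 - 2 = -2 + L/4)
U(Z) = 24 (U(Z) = -8/(1/(-3 + 0)) = -8/(1/(-3)) = -8/(-1/3) = -8*(-3) = 24)
F(r) = -144 (F(r) = -6*24 = -144)
F(v) + 2974 = -144 + 2974 = 2830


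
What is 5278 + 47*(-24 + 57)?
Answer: 6829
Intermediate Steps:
5278 + 47*(-24 + 57) = 5278 + 47*33 = 5278 + 1551 = 6829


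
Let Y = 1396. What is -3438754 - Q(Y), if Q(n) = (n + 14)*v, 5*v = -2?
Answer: -3438190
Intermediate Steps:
v = -2/5 (v = (1/5)*(-2) = -2/5 ≈ -0.40000)
Q(n) = -28/5 - 2*n/5 (Q(n) = (n + 14)*(-2/5) = (14 + n)*(-2/5) = -28/5 - 2*n/5)
-3438754 - Q(Y) = -3438754 - (-28/5 - 2/5*1396) = -3438754 - (-28/5 - 2792/5) = -3438754 - 1*(-564) = -3438754 + 564 = -3438190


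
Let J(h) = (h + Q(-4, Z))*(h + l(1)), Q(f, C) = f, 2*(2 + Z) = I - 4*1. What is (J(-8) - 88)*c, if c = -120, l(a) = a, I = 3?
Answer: 480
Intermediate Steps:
Z = -5/2 (Z = -2 + (3 - 4*1)/2 = -2 + (3 - 4)/2 = -2 + (½)*(-1) = -2 - ½ = -5/2 ≈ -2.5000)
J(h) = (1 + h)*(-4 + h) (J(h) = (h - 4)*(h + 1) = (-4 + h)*(1 + h) = (1 + h)*(-4 + h))
(J(-8) - 88)*c = ((-4 + (-8)² - 3*(-8)) - 88)*(-120) = ((-4 + 64 + 24) - 88)*(-120) = (84 - 88)*(-120) = -4*(-120) = 480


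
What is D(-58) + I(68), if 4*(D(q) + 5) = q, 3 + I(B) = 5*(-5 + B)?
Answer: 585/2 ≈ 292.50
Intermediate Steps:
I(B) = -28 + 5*B (I(B) = -3 + 5*(-5 + B) = -3 + (-25 + 5*B) = -28 + 5*B)
D(q) = -5 + q/4
D(-58) + I(68) = (-5 + (¼)*(-58)) + (-28 + 5*68) = (-5 - 29/2) + (-28 + 340) = -39/2 + 312 = 585/2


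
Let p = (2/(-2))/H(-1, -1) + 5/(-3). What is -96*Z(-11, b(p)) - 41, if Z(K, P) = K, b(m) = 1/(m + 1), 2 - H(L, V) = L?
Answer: 1015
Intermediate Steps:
H(L, V) = 2 - L
p = -2 (p = (2/(-2))/(2 - 1*(-1)) + 5/(-3) = (2*(-1/2))/(2 + 1) + 5*(-1/3) = -1/3 - 5/3 = -2)
b(m) = 1/(1 + m)
-96*Z(-11, b(p)) - 41 = -96*(-11) - 41 = 1056 - 41 = 1015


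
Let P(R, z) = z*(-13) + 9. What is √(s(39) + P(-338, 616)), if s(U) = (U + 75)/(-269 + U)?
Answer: I*√105793330/115 ≈ 89.44*I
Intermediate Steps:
P(R, z) = 9 - 13*z (P(R, z) = -13*z + 9 = 9 - 13*z)
s(U) = (75 + U)/(-269 + U)
√(s(39) + P(-338, 616)) = √((75 + 39)/(-269 + 39) + (9 - 13*616)) = √(114/(-230) + (9 - 8008)) = √(-1/230*114 - 7999) = √(-57/115 - 7999) = √(-919942/115) = I*√105793330/115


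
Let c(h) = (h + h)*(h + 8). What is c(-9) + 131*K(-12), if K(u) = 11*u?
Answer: -17274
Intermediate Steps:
c(h) = 2*h*(8 + h) (c(h) = (2*h)*(8 + h) = 2*h*(8 + h))
c(-9) + 131*K(-12) = 2*(-9)*(8 - 9) + 131*(11*(-12)) = 2*(-9)*(-1) + 131*(-132) = 18 - 17292 = -17274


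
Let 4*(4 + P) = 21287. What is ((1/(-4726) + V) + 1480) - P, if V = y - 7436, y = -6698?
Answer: -169868983/9452 ≈ -17972.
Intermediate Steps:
V = -14134 (V = -6698 - 7436 = -14134)
P = 21271/4 (P = -4 + (1/4)*21287 = -4 + 21287/4 = 21271/4 ≈ 5317.8)
((1/(-4726) + V) + 1480) - P = ((1/(-4726) - 14134) + 1480) - 1*21271/4 = ((-1/4726 - 14134) + 1480) - 21271/4 = (-66797285/4726 + 1480) - 21271/4 = -59802805/4726 - 21271/4 = -169868983/9452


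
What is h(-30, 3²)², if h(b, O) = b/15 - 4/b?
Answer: 784/225 ≈ 3.4844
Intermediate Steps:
h(b, O) = -4/b + b/15 (h(b, O) = b*(1/15) - 4/b = b/15 - 4/b = -4/b + b/15)
h(-30, 3²)² = (-4/(-30) + (1/15)*(-30))² = (-4*(-1/30) - 2)² = (2/15 - 2)² = (-28/15)² = 784/225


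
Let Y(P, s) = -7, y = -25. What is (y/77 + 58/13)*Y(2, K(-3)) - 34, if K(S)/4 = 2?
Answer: -9003/143 ≈ -62.958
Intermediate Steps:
K(S) = 8 (K(S) = 4*2 = 8)
(y/77 + 58/13)*Y(2, K(-3)) - 34 = (-25/77 + 58/13)*(-7) - 34 = (4141/1001)*(-7) - 34 = -4141/143 - 34 = -9003/143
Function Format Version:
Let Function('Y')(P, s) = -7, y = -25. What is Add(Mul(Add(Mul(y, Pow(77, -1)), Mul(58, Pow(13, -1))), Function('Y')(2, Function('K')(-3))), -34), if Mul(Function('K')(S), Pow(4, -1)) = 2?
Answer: Rational(-9003, 143) ≈ -62.958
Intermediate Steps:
Function('K')(S) = 8 (Function('K')(S) = Mul(4, 2) = 8)
Add(Mul(Add(Mul(y, Pow(77, -1)), Mul(58, Pow(13, -1))), Function('Y')(2, Function('K')(-3))), -34) = Add(Mul(Add(Mul(-25, Pow(77, -1)), Mul(58, Pow(13, -1))), -7), -34) = Add(Mul(Add(Mul(-25, Rational(1, 77)), Mul(58, Rational(1, 13))), -7), -34) = Add(Mul(Add(Rational(-25, 77), Rational(58, 13)), -7), -34) = Add(Mul(Rational(4141, 1001), -7), -34) = Add(Rational(-4141, 143), -34) = Rational(-9003, 143)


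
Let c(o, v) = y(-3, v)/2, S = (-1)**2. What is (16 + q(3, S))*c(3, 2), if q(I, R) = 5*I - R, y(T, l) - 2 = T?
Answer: -15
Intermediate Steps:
S = 1
y(T, l) = 2 + T
q(I, R) = -R + 5*I
c(o, v) = -1/2 (c(o, v) = (2 - 3)/2 = -1*1/2 = -1/2)
(16 + q(3, S))*c(3, 2) = (16 + (-1*1 + 5*3))*(-1/2) = (16 + (-1 + 15))*(-1/2) = (16 + 14)*(-1/2) = 30*(-1/2) = -15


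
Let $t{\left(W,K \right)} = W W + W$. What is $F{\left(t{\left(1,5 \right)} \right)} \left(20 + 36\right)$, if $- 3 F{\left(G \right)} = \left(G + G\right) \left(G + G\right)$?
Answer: $- \frac{896}{3} \approx -298.67$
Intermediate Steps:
$t{\left(W,K \right)} = W + W^{2}$ ($t{\left(W,K \right)} = W^{2} + W = W + W^{2}$)
$F{\left(G \right)} = - \frac{4 G^{2}}{3}$ ($F{\left(G \right)} = - \frac{\left(G + G\right) \left(G + G\right)}{3} = - \frac{2 G 2 G}{3} = - \frac{4 G^{2}}{3}$)
$F{\left(t{\left(1,5 \right)} \right)} \left(20 + 36\right) = - \frac{4 \left(1 \left(1 + 1\right)\right)^{2}}{3} \left(20 + 36\right) = - \frac{4 \left(1 \cdot 2\right)^{2}}{3} \cdot 56 = - \frac{4 \cdot 2^{2}}{3} \cdot 56 = \left(- \frac{4}{3}\right) 4 \cdot 56 = \left(- \frac{16}{3}\right) 56 = - \frac{896}{3}$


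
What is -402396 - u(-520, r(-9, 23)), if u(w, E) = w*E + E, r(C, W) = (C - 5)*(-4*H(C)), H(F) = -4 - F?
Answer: -257076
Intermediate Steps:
r(C, W) = (-5 + C)*(16 + 4*C) (r(C, W) = (C - 5)*(-4*(-4 - C)) = (-5 + C)*(16 + 4*C))
u(w, E) = E + E*w (u(w, E) = E*w + E = E + E*w)
-402396 - u(-520, r(-9, 23)) = -402396 - 4*(-5 - 9)*(4 - 9)*(1 - 520) = -402396 - 4*(-14)*(-5)*(-519) = -402396 - 280*(-519) = -402396 - 1*(-145320) = -402396 + 145320 = -257076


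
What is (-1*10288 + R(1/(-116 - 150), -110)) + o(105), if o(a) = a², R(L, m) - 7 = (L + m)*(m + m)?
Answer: 3317662/133 ≈ 24945.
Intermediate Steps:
R(L, m) = 7 + 2*m*(L + m) (R(L, m) = 7 + (L + m)*(m + m) = 7 + (L + m)*(2*m) = 7 + 2*m*(L + m))
(-1*10288 + R(1/(-116 - 150), -110)) + o(105) = (-1*10288 + (7 + 2*(-110)² + 2*(-110)/(-116 - 150))) + 105² = (-10288 + (7 + 2*12100 + 2*(-110)/(-266))) + 11025 = (-10288 + (7 + 24200 + 2*(-1/266)*(-110))) + 11025 = (-10288 + (7 + 24200 + 110/133)) + 11025 = (-10288 + 3219641/133) + 11025 = 1851337/133 + 11025 = 3317662/133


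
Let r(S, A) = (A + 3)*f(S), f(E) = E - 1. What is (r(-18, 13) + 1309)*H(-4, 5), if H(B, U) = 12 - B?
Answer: 16080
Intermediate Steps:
f(E) = -1 + E
r(S, A) = (-1 + S)*(3 + A) (r(S, A) = (A + 3)*(-1 + S) = (3 + A)*(-1 + S) = (-1 + S)*(3 + A))
(r(-18, 13) + 1309)*H(-4, 5) = ((-1 - 18)*(3 + 13) + 1309)*(12 - 1*(-4)) = (-19*16 + 1309)*(12 + 4) = (-304 + 1309)*16 = 1005*16 = 16080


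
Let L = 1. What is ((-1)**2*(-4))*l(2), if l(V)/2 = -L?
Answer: 8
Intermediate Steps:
l(V) = -2 (l(V) = 2*(-1*1) = 2*(-1) = -2)
((-1)**2*(-4))*l(2) = ((-1)**2*(-4))*(-2) = (1*(-4))*(-2) = -4*(-2) = 8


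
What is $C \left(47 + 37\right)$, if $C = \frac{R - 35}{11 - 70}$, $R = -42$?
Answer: $\frac{6468}{59} \approx 109.63$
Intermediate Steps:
$C = \frac{77}{59}$ ($C = \frac{-42 - 35}{11 - 70} = - \frac{77}{-59} = \left(-77\right) \left(- \frac{1}{59}\right) = \frac{77}{59} \approx 1.3051$)
$C \left(47 + 37\right) = \frac{77 \left(47 + 37\right)}{59} = \frac{77}{59} \cdot 84 = \frac{6468}{59}$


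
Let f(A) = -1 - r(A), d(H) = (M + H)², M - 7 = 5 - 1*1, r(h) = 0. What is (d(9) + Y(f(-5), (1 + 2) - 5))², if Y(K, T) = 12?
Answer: 169744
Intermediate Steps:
M = 11 (M = 7 + (5 - 1*1) = 7 + (5 - 1) = 7 + 4 = 11)
d(H) = (11 + H)²
f(A) = -1 (f(A) = -1 - 1*0 = -1 + 0 = -1)
(d(9) + Y(f(-5), (1 + 2) - 5))² = ((11 + 9)² + 12)² = (20² + 12)² = (400 + 12)² = 412² = 169744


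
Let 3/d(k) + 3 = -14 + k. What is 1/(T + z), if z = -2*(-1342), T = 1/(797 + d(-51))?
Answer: 54193/145454080 ≈ 0.00037258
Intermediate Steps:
d(k) = 3/(-17 + k) (d(k) = 3/(-3 + (-14 + k)) = 3/(-17 + k))
T = 68/54193 (T = 1/(797 + 3/(-17 - 51)) = 1/(797 + 3/(-68)) = 1/(797 + 3*(-1/68)) = 1/(797 - 3/68) = 1/(54193/68) = 68/54193 ≈ 0.0012548)
z = 2684
1/(T + z) = 1/(68/54193 + 2684) = 1/(145454080/54193) = 54193/145454080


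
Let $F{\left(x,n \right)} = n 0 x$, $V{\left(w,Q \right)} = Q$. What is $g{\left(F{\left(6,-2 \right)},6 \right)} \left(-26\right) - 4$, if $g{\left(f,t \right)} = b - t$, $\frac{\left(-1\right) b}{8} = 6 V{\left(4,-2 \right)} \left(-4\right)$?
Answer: $10136$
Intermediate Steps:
$F{\left(x,n \right)} = 0$ ($F{\left(x,n \right)} = 0 x = 0$)
$b = -384$ ($b = - 8 \cdot 6 \left(\left(-2\right) \left(-4\right)\right) = - 8 \cdot 6 \cdot 8 = \left(-8\right) 48 = -384$)
$g{\left(f,t \right)} = -384 - t$
$g{\left(F{\left(6,-2 \right)},6 \right)} \left(-26\right) - 4 = \left(-384 - 6\right) \left(-26\right) - 4 = \left(-390\right) \left(-26\right) - 4 = 10140 - 4 = 10136$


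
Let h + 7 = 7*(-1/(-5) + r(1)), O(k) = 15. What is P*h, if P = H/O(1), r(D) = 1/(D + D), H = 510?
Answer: -357/5 ≈ -71.400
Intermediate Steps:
r(D) = 1/(2*D)
h = -21/10 (h = -7 + 7*(-1/(-5) + (½)/1) = -7 + 7*(-1*(-⅕) + (½)*1) = -7 + 7*(⅕ + ½) = -7 + 7*(7/10) = -7 + 49/10 = -21/10 ≈ -2.1000)
P = 34 (P = 510/15 = 510*(1/15) = 34)
P*h = 34*(-21/10) = -357/5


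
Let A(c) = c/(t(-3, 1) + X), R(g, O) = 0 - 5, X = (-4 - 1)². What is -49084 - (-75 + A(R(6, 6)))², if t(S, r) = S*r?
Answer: -26495681/484 ≈ -54743.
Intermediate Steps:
X = 25 (X = (-5)² = 25)
R(g, O) = -5
A(c) = c/22 (A(c) = c/(-3*1 + 25) = c/(-3 + 25) = c/22)
-49084 - (-75 + A(R(6, 6)))² = -49084 - (-75 + (1/22)*(-5))² = -49084 - (-75 - 5/22)² = -49084 - (-1655/22)² = -49084 - 1*2739025/484 = -49084 - 2739025/484 = -26495681/484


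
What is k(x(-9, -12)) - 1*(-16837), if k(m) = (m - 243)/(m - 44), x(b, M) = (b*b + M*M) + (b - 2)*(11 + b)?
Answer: 2677043/159 ≈ 16837.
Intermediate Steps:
x(b, M) = M² + b² + (-2 + b)*(11 + b) (x(b, M) = (b² + M²) + (-2 + b)*(11 + b) = (M² + b²) + (-2 + b)*(11 + b) = M² + b² + (-2 + b)*(11 + b))
k(m) = (-243 + m)/(-44 + m)
k(x(-9, -12)) - 1*(-16837) = (-243 + (-22 + (-12)² + 2*(-9)² + 9*(-9)))/(-44 + (-22 + (-12)² + 2*(-9)² + 9*(-9))) - 1*(-16837) = (-243 + (-22 + 144 + 2*81 - 81))/(-44 + (-22 + 144 + 2*81 - 81)) + 16837 = (-243 + (-22 + 144 + 162 - 81))/(-44 + (-22 + 144 + 162 - 81)) + 16837 = (-243 + 203)/(-44 + 203) + 16837 = -40/159 + 16837 = 2677043/159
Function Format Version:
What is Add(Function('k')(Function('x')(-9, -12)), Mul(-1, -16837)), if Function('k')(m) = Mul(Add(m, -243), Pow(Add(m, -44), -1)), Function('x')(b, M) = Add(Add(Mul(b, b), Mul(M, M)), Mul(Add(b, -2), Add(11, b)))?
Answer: Rational(2677043, 159) ≈ 16837.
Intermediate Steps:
Function('x')(b, M) = Add(Pow(M, 2), Pow(b, 2), Mul(Add(-2, b), Add(11, b))) (Function('x')(b, M) = Add(Add(Pow(b, 2), Pow(M, 2)), Mul(Add(-2, b), Add(11, b))) = Add(Add(Pow(M, 2), Pow(b, 2)), Mul(Add(-2, b), Add(11, b))) = Add(Pow(M, 2), Pow(b, 2), Mul(Add(-2, b), Add(11, b))))
Function('k')(m) = Mul(Pow(Add(-44, m), -1), Add(-243, m)) (Function('k')(m) = Mul(Add(-243, m), Pow(Add(-44, m), -1)) = Mul(Pow(Add(-44, m), -1), Add(-243, m)))
Add(Function('k')(Function('x')(-9, -12)), Mul(-1, -16837)) = Add(Mul(Pow(Add(-44, Add(-22, Pow(-12, 2), Mul(2, Pow(-9, 2)), Mul(9, -9))), -1), Add(-243, Add(-22, Pow(-12, 2), Mul(2, Pow(-9, 2)), Mul(9, -9)))), Mul(-1, -16837)) = Add(Mul(Pow(Add(-44, Add(-22, 144, Mul(2, 81), -81)), -1), Add(-243, Add(-22, 144, Mul(2, 81), -81))), 16837) = Add(Mul(Pow(Add(-44, Add(-22, 144, 162, -81)), -1), Add(-243, Add(-22, 144, 162, -81))), 16837) = Add(Mul(Pow(Add(-44, 203), -1), Add(-243, 203)), 16837) = Add(Mul(Pow(159, -1), -40), 16837) = Add(Mul(Rational(1, 159), -40), 16837) = Add(Rational(-40, 159), 16837) = Rational(2677043, 159)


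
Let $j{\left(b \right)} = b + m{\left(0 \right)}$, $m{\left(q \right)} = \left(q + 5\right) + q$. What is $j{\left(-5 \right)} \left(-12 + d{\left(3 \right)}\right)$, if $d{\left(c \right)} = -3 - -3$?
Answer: $0$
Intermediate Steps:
$m{\left(q \right)} = 5 + 2 q$ ($m{\left(q \right)} = \left(5 + q\right) + q = 5 + 2 q$)
$j{\left(b \right)} = 5 + b$ ($j{\left(b \right)} = b + \left(5 + 2 \cdot 0\right) = b + \left(5 + 0\right) = b + 5 = 5 + b$)
$d{\left(c \right)} = 0$ ($d{\left(c \right)} = -3 + 3 = 0$)
$j{\left(-5 \right)} \left(-12 + d{\left(3 \right)}\right) = \left(5 - 5\right) \left(-12 + 0\right) = 0 \left(-12\right) = 0$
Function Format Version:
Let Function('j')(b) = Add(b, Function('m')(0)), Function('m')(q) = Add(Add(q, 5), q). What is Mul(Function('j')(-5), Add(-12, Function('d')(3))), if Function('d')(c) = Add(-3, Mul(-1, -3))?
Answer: 0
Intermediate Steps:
Function('m')(q) = Add(5, Mul(2, q)) (Function('m')(q) = Add(Add(5, q), q) = Add(5, Mul(2, q)))
Function('j')(b) = Add(5, b) (Function('j')(b) = Add(b, Add(5, Mul(2, 0))) = Add(b, Add(5, 0)) = Add(b, 5) = Add(5, b))
Function('d')(c) = 0 (Function('d')(c) = Add(-3, 3) = 0)
Mul(Function('j')(-5), Add(-12, Function('d')(3))) = Mul(Add(5, -5), Add(-12, 0)) = Mul(0, -12) = 0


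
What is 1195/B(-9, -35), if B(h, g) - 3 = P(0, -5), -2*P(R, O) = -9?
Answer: 478/3 ≈ 159.33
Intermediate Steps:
P(R, O) = 9/2 (P(R, O) = -½*(-9) = 9/2)
B(h, g) = 15/2 (B(h, g) = 3 + 9/2 = 15/2)
1195/B(-9, -35) = 1195/(15/2) = 1195*(2/15) = 478/3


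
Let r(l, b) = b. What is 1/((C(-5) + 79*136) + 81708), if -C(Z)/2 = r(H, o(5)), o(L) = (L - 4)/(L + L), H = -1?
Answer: 5/462259 ≈ 1.0816e-5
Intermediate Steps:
o(L) = (-4 + L)/(2*L) (o(L) = (-4 + L)/((2*L)) = (-4 + L)*(1/(2*L)) = (-4 + L)/(2*L))
C(Z) = -⅕ (C(Z) = -(-4 + 5)/5 = -1/5 = -2*⅒ = -⅕)
1/((C(-5) + 79*136) + 81708) = 1/((-⅕ + 79*136) + 81708) = 1/((-⅕ + 10744) + 81708) = 1/(53719/5 + 81708) = 1/(462259/5) = 5/462259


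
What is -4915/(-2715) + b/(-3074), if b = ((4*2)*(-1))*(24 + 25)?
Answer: 1617299/834591 ≈ 1.9378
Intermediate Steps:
b = -392 (b = (8*(-1))*49 = -8*49 = -392)
-4915/(-2715) + b/(-3074) = -4915/(-2715) - 392/(-3074) = -4915*(-1/2715) - 392*(-1/3074) = 983/543 + 196/1537 = 1617299/834591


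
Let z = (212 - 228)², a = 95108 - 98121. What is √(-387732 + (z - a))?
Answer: I*√384463 ≈ 620.05*I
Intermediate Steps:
a = -3013
z = 256 (z = (-16)² = 256)
√(-387732 + (z - a)) = √(-387732 + (256 - 1*(-3013))) = √(-387732 + (256 + 3013)) = √(-387732 + 3269) = √(-384463) = I*√384463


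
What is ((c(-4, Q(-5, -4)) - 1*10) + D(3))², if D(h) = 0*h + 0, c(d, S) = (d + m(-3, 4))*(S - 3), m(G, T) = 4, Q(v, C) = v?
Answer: 100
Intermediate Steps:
c(d, S) = (-3 + S)*(4 + d) (c(d, S) = (d + 4)*(S - 3) = (4 + d)*(-3 + S) = (-3 + S)*(4 + d))
D(h) = 0 (D(h) = 0 + 0 = 0)
((c(-4, Q(-5, -4)) - 1*10) + D(3))² = (((-12 - 3*(-4) + 4*(-5) - 5*(-4)) - 1*10) + 0)² = (((-12 + 12 - 20 + 20) - 10) + 0)² = ((0 - 10) + 0)² = (-10 + 0)² = (-10)² = 100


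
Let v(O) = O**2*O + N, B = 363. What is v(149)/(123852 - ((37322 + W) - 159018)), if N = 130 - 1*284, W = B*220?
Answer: 3307795/165688 ≈ 19.964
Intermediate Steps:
W = 79860 (W = 363*220 = 79860)
N = -154 (N = 130 - 284 = -154)
v(O) = -154 + O**3 (v(O) = O**2*O - 154 = O**3 - 154 = -154 + O**3)
v(149)/(123852 - ((37322 + W) - 159018)) = (-154 + 149**3)/(123852 - ((37322 + 79860) - 159018)) = (-154 + 3307949)/(123852 - (117182 - 159018)) = 3307795/(123852 - 1*(-41836)) = 3307795/(123852 + 41836) = 3307795/165688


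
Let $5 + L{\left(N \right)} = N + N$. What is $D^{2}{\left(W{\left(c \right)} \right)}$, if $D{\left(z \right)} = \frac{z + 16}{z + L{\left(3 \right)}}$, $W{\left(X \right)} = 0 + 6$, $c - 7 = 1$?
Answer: $\frac{484}{49} \approx 9.8775$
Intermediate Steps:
$c = 8$ ($c = 7 + 1 = 8$)
$W{\left(X \right)} = 6$
$L{\left(N \right)} = -5 + 2 N$ ($L{\left(N \right)} = -5 + \left(N + N\right) = -5 + 2 N$)
$D{\left(z \right)} = \frac{16 + z}{1 + z}$ ($D{\left(z \right)} = \frac{z + 16}{z + \left(-5 + 2 \cdot 3\right)} = \frac{16 + z}{z + \left(-5 + 6\right)} = \frac{16 + z}{z + 1} = \frac{16 + z}{1 + z}$)
$D^{2}{\left(W{\left(c \right)} \right)} = \left(\frac{16 + 6}{1 + 6}\right)^{2} = \left(\frac{1}{7} \cdot 22\right)^{2} = \left(\frac{22}{7}\right)^{2} = \frac{484}{49}$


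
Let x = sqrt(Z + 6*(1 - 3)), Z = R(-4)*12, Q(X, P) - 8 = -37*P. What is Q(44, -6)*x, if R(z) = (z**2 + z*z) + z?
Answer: 4140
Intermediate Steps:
Q(X, P) = 8 - 37*P
R(z) = z + 2*z**2 (R(z) = (z**2 + z**2) + z = 2*z**2 + z = z + 2*z**2)
Z = 336 (Z = -4*(1 + 2*(-4))*12 = -4*(1 - 8)*12 = -4*(-7)*12 = 28*12 = 336)
x = 18 (x = sqrt(336 + 6*(1 - 3)) = sqrt(336 + 6*(-2)) = sqrt(336 - 12) = sqrt(324) = 18)
Q(44, -6)*x = (8 - 37*(-6))*18 = (8 + 222)*18 = 230*18 = 4140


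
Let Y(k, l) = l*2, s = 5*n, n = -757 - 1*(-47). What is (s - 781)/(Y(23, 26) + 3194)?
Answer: -4331/3246 ≈ -1.3343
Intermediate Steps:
n = -710 (n = -757 + 47 = -710)
s = -3550 (s = 5*(-710) = -3550)
Y(k, l) = 2*l
(s - 781)/(Y(23, 26) + 3194) = (-3550 - 781)/(2*26 + 3194) = -4331/(52 + 3194) = -4331/3246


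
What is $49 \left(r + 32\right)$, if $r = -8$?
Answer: $1176$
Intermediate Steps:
$49 \left(r + 32\right) = 49 \left(-8 + 32\right) = 49 \cdot 24 = 1176$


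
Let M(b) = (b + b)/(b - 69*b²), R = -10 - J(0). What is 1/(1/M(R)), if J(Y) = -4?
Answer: 2/415 ≈ 0.0048193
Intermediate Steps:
R = -6 (R = -10 - 1*(-4) = -10 + 4 = -6)
M(b) = 2*b/(b - 69*b²) (M(b) = (2*b)/(b - 69*b²) = 2*b/(b - 69*b²))
1/(1/M(R)) = 1/(1/(-2/(-1 + 69*(-6)))) = 1/(1/(-2/(-1 - 414))) = 1/(1/(-2/(-415))) = 1/(1/(-2*(-1/415))) = 1/(1/(2/415)) = 1/(415/2) = 2/415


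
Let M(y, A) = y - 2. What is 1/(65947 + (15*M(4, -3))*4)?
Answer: 1/66067 ≈ 1.5136e-5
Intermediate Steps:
M(y, A) = -2 + y
1/(65947 + (15*M(4, -3))*4) = 1/(65947 + (15*(-2 + 4))*4) = 1/(65947 + (15*2)*4) = 1/(65947 + 30*4) = 1/(65947 + 120) = 1/66067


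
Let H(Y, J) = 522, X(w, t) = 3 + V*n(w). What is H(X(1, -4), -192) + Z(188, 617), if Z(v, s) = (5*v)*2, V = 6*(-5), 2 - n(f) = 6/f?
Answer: 2402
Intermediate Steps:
n(f) = 2 - 6/f
V = -30
X(w, t) = -57 + 180/w (X(w, t) = 3 - 30*(2 - 6/w) = 3 + (-60 + 180/w) = -57 + 180/w)
Z(v, s) = 10*v
H(X(1, -4), -192) + Z(188, 617) = 522 + 10*188 = 522 + 1880 = 2402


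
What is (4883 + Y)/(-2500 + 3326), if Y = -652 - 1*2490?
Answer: 1741/826 ≈ 2.1077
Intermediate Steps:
Y = -3142 (Y = -652 - 2490 = -3142)
(4883 + Y)/(-2500 + 3326) = (4883 - 3142)/(-2500 + 3326) = 1741/826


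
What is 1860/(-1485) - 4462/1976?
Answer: -343381/97812 ≈ -3.5106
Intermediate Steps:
1860/(-1485) - 4462/1976 = 1860*(-1/1485) - 4462*1/1976 = -124/99 - 2231/988 = -343381/97812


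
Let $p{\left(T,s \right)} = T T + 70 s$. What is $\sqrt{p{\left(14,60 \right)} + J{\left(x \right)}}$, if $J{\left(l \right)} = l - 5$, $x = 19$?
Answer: $21 \sqrt{10} \approx 66.408$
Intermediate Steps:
$p{\left(T,s \right)} = T^{2} + 70 s$
$J{\left(l \right)} = -5 + l$
$\sqrt{p{\left(14,60 \right)} + J{\left(x \right)}} = \sqrt{\left(14^{2} + 70 \cdot 60\right) + \left(-5 + 19\right)} = \sqrt{\left(196 + 4200\right) + 14} = \sqrt{4396 + 14} = \sqrt{4410} = 21 \sqrt{10}$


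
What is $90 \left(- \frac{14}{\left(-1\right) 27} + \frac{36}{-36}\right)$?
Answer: $- \frac{130}{3} \approx -43.333$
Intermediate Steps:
$90 \left(- \frac{14}{\left(-1\right) 27} + \frac{36}{-36}\right) = 90 \left(- \frac{14}{-27} + 36 \left(- \frac{1}{36}\right)\right) = 90 \left(\left(-14\right) \left(- \frac{1}{27}\right) - 1\right) = 90 \left(\frac{14}{27} - 1\right) = 90 \left(- \frac{13}{27}\right) = - \frac{130}{3}$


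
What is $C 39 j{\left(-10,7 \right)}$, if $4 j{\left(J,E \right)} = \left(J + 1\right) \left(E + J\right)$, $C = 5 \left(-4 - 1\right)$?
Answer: $- \frac{26325}{4} \approx -6581.3$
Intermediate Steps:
$C = -25$ ($C = 5 \left(-5\right) = -25$)
$j{\left(J,E \right)} = \frac{\left(1 + J\right) \left(E + J\right)}{4}$ ($j{\left(J,E \right)} = \frac{\left(J + 1\right) \left(E + J\right)}{4} = \frac{\left(1 + J\right) \left(E + J\right)}{4}$)
$C 39 j{\left(-10,7 \right)} = \left(-25\right) 39 \left(\frac{1}{4} \cdot 7 + \frac{1}{4} \left(-10\right) + \frac{\left(-10\right)^{2}}{4} + \frac{1}{4} \cdot 7 \left(-10\right)\right) = - 975 \left(\frac{7}{4} - \frac{5}{2} + \frac{1}{4} \cdot 100 - \frac{35}{2}\right) = - 975 \left(\frac{7}{4} - \frac{5}{2} + 25 - \frac{35}{2}\right) = \left(-975\right) \frac{27}{4} = - \frac{26325}{4}$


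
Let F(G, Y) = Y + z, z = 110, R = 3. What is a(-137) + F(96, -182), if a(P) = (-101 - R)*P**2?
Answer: -1952048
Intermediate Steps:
F(G, Y) = 110 + Y (F(G, Y) = Y + 110 = 110 + Y)
a(P) = -104*P**2 (a(P) = (-101 - 1*3)*P**2 = (-101 - 3)*P**2 = -104*P**2)
a(-137) + F(96, -182) = -104*(-137)**2 + (110 - 182) = -104*18769 - 72 = -1951976 - 72 = -1952048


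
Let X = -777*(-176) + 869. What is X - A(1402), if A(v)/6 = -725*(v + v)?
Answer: 12335021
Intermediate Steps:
X = 137621 (X = 136752 + 869 = 137621)
A(v) = -8700*v (A(v) = 6*(-725*(v + v)) = 6*(-1450*v) = -8700*v)
X - A(1402) = 137621 - (-8700)*1402 = 137621 - 1*(-12197400) = 137621 + 12197400 = 12335021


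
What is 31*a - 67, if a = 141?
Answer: 4304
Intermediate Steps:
31*a - 67 = 31*141 - 67 = 4371 - 67 = 4304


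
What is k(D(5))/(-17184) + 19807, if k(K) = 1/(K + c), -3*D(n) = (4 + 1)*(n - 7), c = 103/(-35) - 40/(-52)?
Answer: 179598466713/9067424 ≈ 19807.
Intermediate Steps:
c = -989/455 (c = 103*(-1/35) - 40*(-1/52) = -103/35 + 10/13 = -989/455 ≈ -2.1736)
D(n) = 35/3 - 5*n/3 (D(n) = -(4 + 1)*(n - 7)/3 = -5*(-7 + n)/3 = -(-35 + 5*n)/3 = 35/3 - 5*n/3)
k(K) = 1/(-989/455 + K) (k(K) = 1/(K - 989/455) = 1/(-989/455 + K))
k(D(5))/(-17184) + 19807 = (455/(-989 + 455*(35/3 - 5/3*5)))/(-17184) + 19807 = (455/(-989 + 455*(35/3 - 25/3)))*(-1/17184) + 19807 = (455/(-989 + 455*(10/3)))*(-1/17184) + 19807 = (455/(-989 + 4550/3))*(-1/17184) + 19807 = (455/(1583/3))*(-1/17184) + 19807 = (455*(3/1583))*(-1/17184) + 19807 = (1365/1583)*(-1/17184) + 19807 = -455/9067424 + 19807 = 179598466713/9067424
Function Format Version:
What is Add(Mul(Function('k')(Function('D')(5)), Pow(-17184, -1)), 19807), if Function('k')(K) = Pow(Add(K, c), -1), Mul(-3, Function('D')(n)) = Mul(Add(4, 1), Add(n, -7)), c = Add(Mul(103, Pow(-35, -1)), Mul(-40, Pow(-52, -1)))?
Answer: Rational(179598466713, 9067424) ≈ 19807.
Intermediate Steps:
c = Rational(-989, 455) (c = Add(Mul(103, Rational(-1, 35)), Mul(-40, Rational(-1, 52))) = Add(Rational(-103, 35), Rational(10, 13)) = Rational(-989, 455) ≈ -2.1736)
Function('D')(n) = Add(Rational(35, 3), Mul(Rational(-5, 3), n)) (Function('D')(n) = Mul(Rational(-1, 3), Mul(Add(4, 1), Add(n, -7))) = Mul(Rational(-1, 3), Mul(5, Add(-7, n))) = Mul(Rational(-1, 3), Add(-35, Mul(5, n))) = Add(Rational(35, 3), Mul(Rational(-5, 3), n)))
Function('k')(K) = Pow(Add(Rational(-989, 455), K), -1) (Function('k')(K) = Pow(Add(K, Rational(-989, 455)), -1) = Pow(Add(Rational(-989, 455), K), -1))
Add(Mul(Function('k')(Function('D')(5)), Pow(-17184, -1)), 19807) = Add(Mul(Mul(455, Pow(Add(-989, Mul(455, Add(Rational(35, 3), Mul(Rational(-5, 3), 5)))), -1)), Pow(-17184, -1)), 19807) = Add(Mul(Mul(455, Pow(Add(-989, Mul(455, Add(Rational(35, 3), Rational(-25, 3)))), -1)), Rational(-1, 17184)), 19807) = Add(Mul(Mul(455, Pow(Add(-989, Mul(455, Rational(10, 3))), -1)), Rational(-1, 17184)), 19807) = Add(Mul(Mul(455, Pow(Add(-989, Rational(4550, 3)), -1)), Rational(-1, 17184)), 19807) = Add(Mul(Mul(455, Pow(Rational(1583, 3), -1)), Rational(-1, 17184)), 19807) = Add(Mul(Mul(455, Rational(3, 1583)), Rational(-1, 17184)), 19807) = Add(Mul(Rational(1365, 1583), Rational(-1, 17184)), 19807) = Add(Rational(-455, 9067424), 19807) = Rational(179598466713, 9067424)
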